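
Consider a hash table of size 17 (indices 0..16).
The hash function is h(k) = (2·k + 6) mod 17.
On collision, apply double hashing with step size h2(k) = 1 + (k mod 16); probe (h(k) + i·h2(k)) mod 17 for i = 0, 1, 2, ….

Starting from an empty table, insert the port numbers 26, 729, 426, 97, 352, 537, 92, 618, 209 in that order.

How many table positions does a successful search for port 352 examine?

26: h=7 → slot 7
729: h=2 → slot 2
426: h=8 → slot 8
97: h=13 → slot 13
352: h=13, h2=1, probe 13,14 → slot 14
537: h=9 → slot 9
92: h=3 → slot 3
618: h=1 → slot 1
209: h=16 → slot 16
Table: [-, 618, 729, 92, -, -, -, 26, 426, 537, -, -, -, 97, 352, -, 209]
Lookup 352: h=13, h2=1, probe 13,14 → found at 14.

2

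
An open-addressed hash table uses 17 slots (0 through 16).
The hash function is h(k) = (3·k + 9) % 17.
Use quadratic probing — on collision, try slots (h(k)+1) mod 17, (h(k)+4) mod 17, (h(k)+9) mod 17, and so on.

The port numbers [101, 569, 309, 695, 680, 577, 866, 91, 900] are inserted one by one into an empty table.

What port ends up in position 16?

Insert 101: h=6, slot 6 empty → index 6.
Insert 569: h=16, slot 16 empty → index 16.
Insert 309: h=1, slot 1 empty → index 1.
Insert 695: h=3, slot 3 empty → index 3.
Insert 680: h=9, slot 9 empty → index 9.
Insert 577: h=6, slot 6 occupied → index 7.
Insert 866: h=6, slots 6,7 occupied → index 10.
Insert 91: h=10, slot 10 occupied → index 11.
Insert 900: h=6, slots 6,7,10 occupied → index 15.
Table: [-, 309, -, 695, -, -, 101, 577, -, 680, 866, 91, -, -, -, 900, 569]

569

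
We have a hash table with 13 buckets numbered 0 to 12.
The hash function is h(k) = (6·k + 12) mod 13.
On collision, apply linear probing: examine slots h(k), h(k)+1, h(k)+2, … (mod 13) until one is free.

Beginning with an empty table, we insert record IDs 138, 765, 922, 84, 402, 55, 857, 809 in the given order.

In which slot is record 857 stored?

138: h=8 => slot 8
765: h=0 => slot 0
922: h=6 => slot 6
84: h=9 => slot 9
402: h=6, probe 6,7 => slot 7
55: h=4 => slot 4
857: h=6, probe 6,7,8,9,10 => slot 10
809: h=4, probe 4,5 => slot 5
Table: [765, ., ., ., 55, 809, 922, 402, 138, 84, 857, ., .]

10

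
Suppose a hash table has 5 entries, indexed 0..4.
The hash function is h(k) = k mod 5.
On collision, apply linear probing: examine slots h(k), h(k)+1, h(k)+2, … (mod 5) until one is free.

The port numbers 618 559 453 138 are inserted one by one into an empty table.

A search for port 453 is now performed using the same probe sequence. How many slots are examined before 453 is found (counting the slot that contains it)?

3

618: h=3 → slot 3
559: h=4 → slot 4
453: h=3, probe 3,4,0 → slot 0
138: h=3, probe 3,4,0,1 → slot 1
Table: [453, 138, ∅, 618, 559]
Lookup 453: h=3, probe 3,4,0 → found at 0.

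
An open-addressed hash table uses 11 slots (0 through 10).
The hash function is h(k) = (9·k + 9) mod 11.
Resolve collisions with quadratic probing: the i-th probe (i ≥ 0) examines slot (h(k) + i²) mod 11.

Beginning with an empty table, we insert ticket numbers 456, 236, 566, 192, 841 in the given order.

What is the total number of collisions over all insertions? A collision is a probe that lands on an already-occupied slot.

456 hashes to 10; slot 10 is free -> place at 10.
236 hashes to 10; 10 taken -> place at 0.
566 hashes to 10; 10,0 taken -> place at 3.
192 hashes to 10; 10,0,3 taken -> place at 8.
841 hashes to 10; 10,0,3,8 taken -> place at 4.
Table: [236, ., ., 566, 841, ., ., ., 192, ., 456]

10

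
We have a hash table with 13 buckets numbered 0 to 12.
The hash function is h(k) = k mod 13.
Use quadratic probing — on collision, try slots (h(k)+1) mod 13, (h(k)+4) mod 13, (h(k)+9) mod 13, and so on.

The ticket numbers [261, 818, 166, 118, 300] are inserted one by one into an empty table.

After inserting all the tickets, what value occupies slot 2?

261: h=1 -> slot 1
818: h=12 -> slot 12
166: h=10 -> slot 10
118: h=1, probe 1,2 -> slot 2
300: h=1, probe 1,2,5 -> slot 5
Table: [., 261, 118, ., ., 300, ., ., ., ., 166, ., 818]

118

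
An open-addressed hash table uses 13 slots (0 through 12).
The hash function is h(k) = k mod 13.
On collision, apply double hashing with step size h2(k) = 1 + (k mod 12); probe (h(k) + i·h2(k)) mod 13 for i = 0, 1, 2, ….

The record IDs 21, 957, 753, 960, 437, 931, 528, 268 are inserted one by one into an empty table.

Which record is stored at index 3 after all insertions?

931

21 hashes to 8; slot 8 is free -> place at 8.
957 hashes to 8, h2=10; 8 taken -> place at 5.
753 hashes to 12; slot 12 is free -> place at 12.
960 hashes to 11; slot 11 is free -> place at 11.
437 hashes to 8, h2=6; 8 taken -> place at 1.
931 hashes to 8, h2=8; 8 taken -> place at 3.
528 hashes to 8, h2=1; 8 taken -> place at 9.
268 hashes to 8, h2=5; 8 taken -> place at 0.
Table: [268, 437, ., 931, ., 957, ., ., 21, 528, ., 960, 753]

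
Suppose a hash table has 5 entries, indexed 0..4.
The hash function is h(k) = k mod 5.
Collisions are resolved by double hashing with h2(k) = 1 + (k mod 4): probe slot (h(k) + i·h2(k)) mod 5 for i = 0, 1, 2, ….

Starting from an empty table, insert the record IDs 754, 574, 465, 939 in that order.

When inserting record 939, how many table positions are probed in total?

Insert 754: h=4, slot 4 empty -> index 4.
Insert 574: h=4, h2=3, slot 4 occupied -> index 2.
Insert 465: h=0, slot 0 empty -> index 0.
Insert 939: h=4, h2=4, slot 4 occupied -> index 3.
Table: [465, —, 574, 939, 754]

2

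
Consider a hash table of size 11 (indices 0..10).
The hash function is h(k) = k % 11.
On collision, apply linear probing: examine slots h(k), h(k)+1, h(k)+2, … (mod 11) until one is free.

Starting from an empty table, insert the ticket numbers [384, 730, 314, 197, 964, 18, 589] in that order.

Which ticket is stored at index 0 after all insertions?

197

384: h=10 → slot 10
730: h=4 → slot 4
314: h=6 → slot 6
197: h=10, probe 10,0 → slot 0
964: h=7 → slot 7
18: h=7, probe 7,8 → slot 8
589: h=6, probe 6,7,8,9 → slot 9
Table: [197, ., ., ., 730, ., 314, 964, 18, 589, 384]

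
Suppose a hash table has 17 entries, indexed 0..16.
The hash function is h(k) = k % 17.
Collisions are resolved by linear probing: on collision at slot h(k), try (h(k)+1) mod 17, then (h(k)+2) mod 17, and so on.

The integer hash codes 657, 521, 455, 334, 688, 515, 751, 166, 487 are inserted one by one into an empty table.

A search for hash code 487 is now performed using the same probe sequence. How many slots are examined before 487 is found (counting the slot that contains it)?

Insert 657: h=11, slot 11 empty => index 11.
Insert 521: h=11, slot 11 occupied => index 12.
Insert 455: h=13, slot 13 empty => index 13.
Insert 334: h=11, slots 11,12,13 occupied => index 14.
Insert 688: h=8, slot 8 empty => index 8.
Insert 515: h=5, slot 5 empty => index 5.
Insert 751: h=3, slot 3 empty => index 3.
Insert 166: h=13, slots 13,14 occupied => index 15.
Insert 487: h=11, slots 11,12,13,14,15 occupied => index 16.
Table: [∅, ∅, ∅, 751, ∅, 515, ∅, ∅, 688, ∅, ∅, 657, 521, 455, 334, 166, 487]
Lookup 487: h=11, probe 11,12,13,14,15,16 → found at 16.

6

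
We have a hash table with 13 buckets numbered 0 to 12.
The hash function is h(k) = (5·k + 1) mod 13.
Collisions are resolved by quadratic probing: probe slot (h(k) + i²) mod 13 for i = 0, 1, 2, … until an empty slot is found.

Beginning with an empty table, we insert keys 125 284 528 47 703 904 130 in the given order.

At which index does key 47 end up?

6

Insert 125: h=2, slot 2 empty => index 2.
Insert 284: h=4, slot 4 empty => index 4.
Insert 528: h=2, slot 2 occupied => index 3.
Insert 47: h=2, slots 2,3 occupied => index 6.
Insert 703: h=6, slot 6 occupied => index 7.
Insert 904: h=10, slot 10 empty => index 10.
Insert 130: h=1, slot 1 empty => index 1.
Table: [-, 130, 125, 528, 284, -, 47, 703, -, -, 904, -, -]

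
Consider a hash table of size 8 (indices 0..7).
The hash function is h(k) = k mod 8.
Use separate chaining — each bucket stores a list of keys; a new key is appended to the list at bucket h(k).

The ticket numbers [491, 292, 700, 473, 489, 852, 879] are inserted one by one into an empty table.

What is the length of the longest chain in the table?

491 -> bucket 3
292 -> bucket 4
700 -> bucket 4 (collision)
473 -> bucket 1
489 -> bucket 1 (collision)
852 -> bucket 4 (collision)
879 -> bucket 7
Final buckets:
0: ∅
1: 473 -> 489
2: ∅
3: 491
4: 292 -> 700 -> 852
5: ∅
6: ∅
7: 879

3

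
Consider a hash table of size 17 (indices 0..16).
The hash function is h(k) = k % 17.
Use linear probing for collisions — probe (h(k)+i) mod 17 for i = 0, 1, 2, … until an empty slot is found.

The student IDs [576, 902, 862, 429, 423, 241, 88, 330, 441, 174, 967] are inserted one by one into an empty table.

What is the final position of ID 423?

Insert 576: h=15, slot 15 empty → index 15.
Insert 902: h=1, slot 1 empty → index 1.
Insert 862: h=12, slot 12 empty → index 12.
Insert 429: h=4, slot 4 empty → index 4.
Insert 423: h=15, slot 15 occupied → index 16.
Insert 241: h=3, slot 3 empty → index 3.
Insert 88: h=3, slots 3,4 occupied → index 5.
Insert 330: h=7, slot 7 empty → index 7.
Insert 441: h=16, slot 16 occupied → index 0.
Insert 174: h=4, slots 4,5 occupied → index 6.
Insert 967: h=15, slots 15,16,0,1 occupied → index 2.
Table: [441, 902, 967, 241, 429, 88, 174, 330, —, —, —, —, 862, —, —, 576, 423]

16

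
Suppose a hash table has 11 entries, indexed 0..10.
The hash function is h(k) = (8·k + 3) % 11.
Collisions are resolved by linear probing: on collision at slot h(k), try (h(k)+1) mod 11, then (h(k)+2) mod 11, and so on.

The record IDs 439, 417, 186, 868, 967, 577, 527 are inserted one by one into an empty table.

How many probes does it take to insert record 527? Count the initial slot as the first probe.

Insert 439: h=6, slot 6 empty -> index 6.
Insert 417: h=6, slot 6 occupied -> index 7.
Insert 186: h=6, slots 6,7 occupied -> index 8.
Insert 868: h=6, slots 6,7,8 occupied -> index 9.
Insert 967: h=6, slots 6,7,8,9 occupied -> index 10.
Insert 577: h=10, slot 10 occupied -> index 0.
Insert 527: h=6, slots 6,7,8,9,10,0 occupied -> index 1.
Table: [577, 527, -, -, -, -, 439, 417, 186, 868, 967]

7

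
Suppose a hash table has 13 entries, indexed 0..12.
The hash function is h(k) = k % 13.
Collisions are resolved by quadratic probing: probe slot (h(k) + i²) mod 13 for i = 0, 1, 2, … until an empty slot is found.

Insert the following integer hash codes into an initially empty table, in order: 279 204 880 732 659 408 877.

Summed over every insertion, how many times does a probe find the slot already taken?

Insert 279: h=6, slot 6 empty -> index 6.
Insert 204: h=9, slot 9 empty -> index 9.
Insert 880: h=9, slot 9 occupied -> index 10.
Insert 732: h=4, slot 4 empty -> index 4.
Insert 659: h=9, slots 9,10 occupied -> index 0.
Insert 408: h=5, slot 5 empty -> index 5.
Insert 877: h=6, slot 6 occupied -> index 7.
Table: [659, —, —, —, 732, 408, 279, 877, —, 204, 880, —, —]

4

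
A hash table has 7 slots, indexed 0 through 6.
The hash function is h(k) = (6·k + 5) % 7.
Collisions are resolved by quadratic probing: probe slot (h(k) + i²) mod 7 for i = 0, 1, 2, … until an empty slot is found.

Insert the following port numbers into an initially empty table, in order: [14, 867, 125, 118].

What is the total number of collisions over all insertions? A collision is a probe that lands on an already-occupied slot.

14 hashes to 5; slot 5 is free -> place at 5.
867 hashes to 6; slot 6 is free -> place at 6.
125 hashes to 6; 6 taken -> place at 0.
118 hashes to 6; 6,0 taken -> place at 3.
Table: [125, _, _, 118, _, 14, 867]

3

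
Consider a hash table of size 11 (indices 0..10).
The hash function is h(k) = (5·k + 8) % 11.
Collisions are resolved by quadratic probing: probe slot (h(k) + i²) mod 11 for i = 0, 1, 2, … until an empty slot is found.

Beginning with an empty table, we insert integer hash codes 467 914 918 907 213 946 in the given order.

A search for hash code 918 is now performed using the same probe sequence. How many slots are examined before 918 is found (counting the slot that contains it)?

2

467 hashes to 0; slot 0 is free => place at 0.
914 hashes to 2; slot 2 is free => place at 2.
918 hashes to 0; 0 taken => place at 1.
907 hashes to 0; 0,1 taken => place at 4.
213 hashes to 6; slot 6 is free => place at 6.
946 hashes to 8; slot 8 is free => place at 8.
Table: [467, 918, 914, _, 907, _, 213, _, 946, _, _]
Lookup 918: h=0, probe 0,1 → found at 1.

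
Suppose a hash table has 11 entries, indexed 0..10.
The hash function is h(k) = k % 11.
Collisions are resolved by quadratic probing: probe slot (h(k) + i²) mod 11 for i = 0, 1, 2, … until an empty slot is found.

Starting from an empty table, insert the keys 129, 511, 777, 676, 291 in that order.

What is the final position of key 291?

9

129 hashes to 8; slot 8 is free -> place at 8.
511 hashes to 5; slot 5 is free -> place at 5.
777 hashes to 7; slot 7 is free -> place at 7.
676 hashes to 5; 5 taken -> place at 6.
291 hashes to 5; 5,6 taken -> place at 9.
Table: [_, _, _, _, _, 511, 676, 777, 129, 291, _]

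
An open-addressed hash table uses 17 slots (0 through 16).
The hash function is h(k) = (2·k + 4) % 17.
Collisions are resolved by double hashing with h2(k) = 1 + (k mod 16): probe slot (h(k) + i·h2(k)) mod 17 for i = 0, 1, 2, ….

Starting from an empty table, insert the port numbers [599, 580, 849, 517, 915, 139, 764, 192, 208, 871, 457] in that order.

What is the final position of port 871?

3

599: h=12 => slot 12
580: h=8 => slot 8
849: h=2 => slot 2
517: h=1 => slot 1
915: h=15 => slot 15
139: h=10 => slot 10
764: h=2, h2=13, probe 2,15,11 => slot 11
192: h=14 => slot 14
208: h=12, h2=1, probe 12,13 => slot 13
871: h=12, h2=8, probe 12,3 => slot 3
457: h=0 => slot 0
Table: [457, 517, 849, 871, ., ., ., ., 580, ., 139, 764, 599, 208, 192, 915, .]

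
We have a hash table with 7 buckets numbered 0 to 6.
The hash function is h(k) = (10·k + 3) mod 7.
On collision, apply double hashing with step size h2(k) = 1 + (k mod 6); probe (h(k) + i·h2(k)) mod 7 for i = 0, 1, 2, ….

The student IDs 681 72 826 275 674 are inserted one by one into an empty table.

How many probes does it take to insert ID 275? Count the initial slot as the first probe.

681 hashes to 2; slot 2 is free => place at 2.
72 hashes to 2, h2=1; 2 taken => place at 3.
826 hashes to 3, h2=5; 3 taken => place at 1.
275 hashes to 2, h2=6; 2,1 taken => place at 0.
674 hashes to 2, h2=3; 2 taken => place at 5.
Table: [275, 826, 681, 72, —, 674, —]

3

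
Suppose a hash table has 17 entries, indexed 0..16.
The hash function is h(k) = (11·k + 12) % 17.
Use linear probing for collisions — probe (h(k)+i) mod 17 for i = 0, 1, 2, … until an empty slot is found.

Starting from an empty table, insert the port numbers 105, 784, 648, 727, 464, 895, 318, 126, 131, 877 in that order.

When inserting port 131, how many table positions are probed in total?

2

Insert 105: h=11, slot 11 empty => index 11.
Insert 784: h=0, slot 0 empty => index 0.
Insert 648: h=0, slot 0 occupied => index 1.
Insert 727: h=2, slot 2 empty => index 2.
Insert 464: h=16, slot 16 empty => index 16.
Insert 895: h=14, slot 14 empty => index 14.
Insert 318: h=8, slot 8 empty => index 8.
Insert 126: h=4, slot 4 empty => index 4.
Insert 131: h=8, slot 8 occupied => index 9.
Insert 877: h=3, slot 3 empty => index 3.
Table: [784, 648, 727, 877, 126, _, _, _, 318, 131, _, 105, _, _, 895, _, 464]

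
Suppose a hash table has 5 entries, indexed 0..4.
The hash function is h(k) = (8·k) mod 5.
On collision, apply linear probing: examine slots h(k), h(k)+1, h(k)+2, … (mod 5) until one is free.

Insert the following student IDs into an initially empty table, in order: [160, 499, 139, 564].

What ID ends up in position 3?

160 hashes to 0; slot 0 is free -> place at 0.
499 hashes to 2; slot 2 is free -> place at 2.
139 hashes to 2; 2 taken -> place at 3.
564 hashes to 2; 2,3 taken -> place at 4.
Table: [160, ∅, 499, 139, 564]

139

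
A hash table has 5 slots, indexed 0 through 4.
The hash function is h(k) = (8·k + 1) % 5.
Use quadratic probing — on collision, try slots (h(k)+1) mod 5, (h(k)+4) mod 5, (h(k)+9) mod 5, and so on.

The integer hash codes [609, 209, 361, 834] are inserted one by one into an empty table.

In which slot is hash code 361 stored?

Insert 609: h=3, slot 3 empty → index 3.
Insert 209: h=3, slot 3 occupied → index 4.
Insert 361: h=4, slot 4 occupied → index 0.
Insert 834: h=3, slots 3,4 occupied → index 2.
Table: [361, ∅, 834, 609, 209]

0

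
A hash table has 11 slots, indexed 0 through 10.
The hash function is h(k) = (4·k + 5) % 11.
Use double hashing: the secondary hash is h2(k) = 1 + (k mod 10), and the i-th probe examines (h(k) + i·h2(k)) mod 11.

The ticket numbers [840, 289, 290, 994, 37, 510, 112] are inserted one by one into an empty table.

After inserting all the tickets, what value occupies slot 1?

Insert 840: h=10, slot 10 empty → index 10.
Insert 289: h=6, slot 6 empty → index 6.
Insert 290: h=10, h2=1, slot 10 occupied → index 0.
Insert 994: h=10, h2=5, slot 10 occupied → index 4.
Insert 37: h=10, h2=8, slot 10 occupied → index 7.
Insert 510: h=10, h2=1, slots 10,0 occupied → index 1.
Insert 112: h=2, slot 2 empty → index 2.
Table: [290, 510, 112, ∅, 994, ∅, 289, 37, ∅, ∅, 840]

510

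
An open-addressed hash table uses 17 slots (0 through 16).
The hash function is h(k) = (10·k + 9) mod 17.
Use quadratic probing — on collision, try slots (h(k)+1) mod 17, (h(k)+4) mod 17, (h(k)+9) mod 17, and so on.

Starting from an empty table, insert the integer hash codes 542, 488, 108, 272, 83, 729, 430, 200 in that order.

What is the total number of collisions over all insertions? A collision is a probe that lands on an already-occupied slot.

542 hashes to 6; slot 6 is free -> place at 6.
488 hashes to 10; slot 10 is free -> place at 10.
108 hashes to 1; slot 1 is free -> place at 1.
272 hashes to 9; slot 9 is free -> place at 9.
83 hashes to 6; 6 taken -> place at 7.
729 hashes to 6; 6,7,10 taken -> place at 15.
430 hashes to 8; slot 8 is free -> place at 8.
200 hashes to 3; slot 3 is free -> place at 3.
Table: [_, 108, _, 200, _, _, 542, 83, 430, 272, 488, _, _, _, _, 729, _]

4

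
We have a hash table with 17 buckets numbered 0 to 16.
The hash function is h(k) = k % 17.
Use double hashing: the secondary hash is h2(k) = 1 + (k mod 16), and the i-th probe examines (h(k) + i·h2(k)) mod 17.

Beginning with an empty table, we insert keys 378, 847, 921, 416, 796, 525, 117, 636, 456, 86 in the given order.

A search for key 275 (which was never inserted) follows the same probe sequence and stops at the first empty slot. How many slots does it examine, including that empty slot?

3

Insert 378: h=4, slot 4 empty → index 4.
Insert 847: h=14, slot 14 empty → index 14.
Insert 921: h=3, slot 3 empty → index 3.
Insert 416: h=8, slot 8 empty → index 8.
Insert 796: h=14, h2=13, slot 14 occupied → index 10.
Insert 525: h=15, slot 15 empty → index 15.
Insert 117: h=15, h2=6, slots 15,4,10 occupied → index 16.
Insert 636: h=7, slot 7 empty → index 7.
Insert 456: h=14, h2=9, slot 14 occupied → index 6.
Insert 86: h=1, slot 1 empty → index 1.
Table: [_, 86, _, 921, 378, _, 456, 636, 416, _, 796, _, _, _, 847, 525, 117]
Lookup 275: h=3, h2=4, probe 3,7,11 → slot 11 empty, not found.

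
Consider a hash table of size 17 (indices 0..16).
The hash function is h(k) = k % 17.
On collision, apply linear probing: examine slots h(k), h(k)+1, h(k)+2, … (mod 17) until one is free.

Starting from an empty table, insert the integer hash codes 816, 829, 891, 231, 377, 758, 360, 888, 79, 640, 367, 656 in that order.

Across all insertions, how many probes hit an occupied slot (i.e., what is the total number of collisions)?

18

Insert 816: h=0, slot 0 empty -> index 0.
Insert 829: h=13, slot 13 empty -> index 13.
Insert 891: h=7, slot 7 empty -> index 7.
Insert 231: h=10, slot 10 empty -> index 10.
Insert 377: h=3, slot 3 empty -> index 3.
Insert 758: h=10, slot 10 occupied -> index 11.
Insert 360: h=3, slot 3 occupied -> index 4.
Insert 888: h=4, slot 4 occupied -> index 5.
Insert 79: h=11, slot 11 occupied -> index 12.
Insert 640: h=11, slots 11,12,13 occupied -> index 14.
Insert 367: h=10, slots 10,11,12,13,14 occupied -> index 15.
Insert 656: h=10, slots 10,11,12,13,14,15 occupied -> index 16.
Table: [816, _, _, 377, 360, 888, _, 891, _, _, 231, 758, 79, 829, 640, 367, 656]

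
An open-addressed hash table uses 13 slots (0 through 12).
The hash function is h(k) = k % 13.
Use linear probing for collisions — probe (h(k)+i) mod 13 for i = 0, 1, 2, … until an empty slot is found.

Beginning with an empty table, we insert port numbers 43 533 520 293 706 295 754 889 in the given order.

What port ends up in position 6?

Insert 43: h=4, slot 4 empty -> index 4.
Insert 533: h=0, slot 0 empty -> index 0.
Insert 520: h=0, slot 0 occupied -> index 1.
Insert 293: h=7, slot 7 empty -> index 7.
Insert 706: h=4, slot 4 occupied -> index 5.
Insert 295: h=9, slot 9 empty -> index 9.
Insert 754: h=0, slots 0,1 occupied -> index 2.
Insert 889: h=5, slot 5 occupied -> index 6.
Table: [533, 520, 754, —, 43, 706, 889, 293, —, 295, —, —, —]

889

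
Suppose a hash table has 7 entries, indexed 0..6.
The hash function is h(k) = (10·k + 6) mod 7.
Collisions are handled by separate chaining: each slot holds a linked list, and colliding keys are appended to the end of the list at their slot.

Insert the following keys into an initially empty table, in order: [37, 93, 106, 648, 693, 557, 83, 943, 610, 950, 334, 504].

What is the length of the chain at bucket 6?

Insert 37: h=5, bucket 5 empty → new chain.
Insert 93: h=5, bucket 5 nonempty → append to chain.
Insert 106: h=2, bucket 2 empty → new chain.
Insert 648: h=4, bucket 4 empty → new chain.
Insert 693: h=6, bucket 6 empty → new chain.
Insert 557: h=4, bucket 4 nonempty → append to chain.
Insert 83: h=3, bucket 3 empty → new chain.
Insert 943: h=0, bucket 0 empty → new chain.
Insert 610: h=2, bucket 2 nonempty → append to chain.
Insert 950: h=0, bucket 0 nonempty → append to chain.
Insert 334: h=0, bucket 0 nonempty → append to chain.
Insert 504: h=6, bucket 6 nonempty → append to chain.
Final buckets:
0: 943 -> 950 -> 334
1: -
2: 106 -> 610
3: 83
4: 648 -> 557
5: 37 -> 93
6: 693 -> 504

2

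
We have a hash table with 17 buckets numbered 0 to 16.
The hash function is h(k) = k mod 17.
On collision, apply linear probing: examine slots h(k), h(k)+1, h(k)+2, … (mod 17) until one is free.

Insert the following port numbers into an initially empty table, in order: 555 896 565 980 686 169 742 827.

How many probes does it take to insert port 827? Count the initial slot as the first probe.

5

555 hashes to 11; slot 11 is free → place at 11.
896 hashes to 12; slot 12 is free → place at 12.
565 hashes to 4; slot 4 is free → place at 4.
980 hashes to 11; 11,12 taken → place at 13.
686 hashes to 6; slot 6 is free → place at 6.
169 hashes to 16; slot 16 is free → place at 16.
742 hashes to 11; 11,12,13 taken → place at 14.
827 hashes to 11; 11,12,13,14 taken → place at 15.
Table: [—, —, —, —, 565, —, 686, —, —, —, —, 555, 896, 980, 742, 827, 169]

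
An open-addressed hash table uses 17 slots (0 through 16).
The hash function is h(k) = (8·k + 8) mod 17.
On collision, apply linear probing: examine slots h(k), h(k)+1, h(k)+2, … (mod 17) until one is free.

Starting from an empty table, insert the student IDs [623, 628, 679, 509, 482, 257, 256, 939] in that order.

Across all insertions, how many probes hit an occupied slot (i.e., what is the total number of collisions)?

623 hashes to 11; slot 11 is free -> place at 11.
628 hashes to 0; slot 0 is free -> place at 0.
679 hashes to 0; 0 taken -> place at 1.
509 hashes to 0; 0,1 taken -> place at 2.
482 hashes to 5; slot 5 is free -> place at 5.
257 hashes to 7; slot 7 is free -> place at 7.
256 hashes to 16; slot 16 is free -> place at 16.
939 hashes to 6; slot 6 is free -> place at 6.
Table: [628, 679, 509, ., ., 482, 939, 257, ., ., ., 623, ., ., ., ., 256]

3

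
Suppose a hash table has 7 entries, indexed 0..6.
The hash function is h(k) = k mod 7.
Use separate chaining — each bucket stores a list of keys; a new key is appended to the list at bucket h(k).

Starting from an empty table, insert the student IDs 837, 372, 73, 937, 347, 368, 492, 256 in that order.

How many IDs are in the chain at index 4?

Insert 837: h=4, bucket 4 empty -> new chain.
Insert 372: h=1, bucket 1 empty -> new chain.
Insert 73: h=3, bucket 3 empty -> new chain.
Insert 937: h=6, bucket 6 empty -> new chain.
Insert 347: h=4, bucket 4 nonempty -> append to chain.
Insert 368: h=4, bucket 4 nonempty -> append to chain.
Insert 492: h=2, bucket 2 empty -> new chain.
Insert 256: h=4, bucket 4 nonempty -> append to chain.
Final buckets:
0: _
1: 372
2: 492
3: 73
4: 837 -> 347 -> 368 -> 256
5: _
6: 937

4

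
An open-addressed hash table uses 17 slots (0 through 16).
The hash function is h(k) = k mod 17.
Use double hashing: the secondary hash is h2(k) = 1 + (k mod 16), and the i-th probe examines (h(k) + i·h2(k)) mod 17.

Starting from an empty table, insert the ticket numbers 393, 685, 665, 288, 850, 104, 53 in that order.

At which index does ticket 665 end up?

12

393 hashes to 2; slot 2 is free -> place at 2.
685 hashes to 5; slot 5 is free -> place at 5.
665 hashes to 2, h2=10; 2 taken -> place at 12.
288 hashes to 16; slot 16 is free -> place at 16.
850 hashes to 0; slot 0 is free -> place at 0.
104 hashes to 2, h2=9; 2 taken -> place at 11.
53 hashes to 2, h2=6; 2 taken -> place at 8.
Table: [850, -, 393, -, -, 685, -, -, 53, -, -, 104, 665, -, -, -, 288]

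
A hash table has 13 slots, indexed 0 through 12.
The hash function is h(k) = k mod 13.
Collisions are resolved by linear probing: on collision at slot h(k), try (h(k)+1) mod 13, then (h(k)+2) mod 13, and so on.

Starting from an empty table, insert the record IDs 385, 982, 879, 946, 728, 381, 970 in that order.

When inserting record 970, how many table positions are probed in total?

385: h=8 → slot 8
982: h=7 → slot 7
879: h=8, probe 8,9 → slot 9
946: h=10 → slot 10
728: h=0 → slot 0
381: h=4 → slot 4
970: h=8, probe 8,9,10,11 → slot 11
Table: [728, -, -, -, 381, -, -, 982, 385, 879, 946, 970, -]

4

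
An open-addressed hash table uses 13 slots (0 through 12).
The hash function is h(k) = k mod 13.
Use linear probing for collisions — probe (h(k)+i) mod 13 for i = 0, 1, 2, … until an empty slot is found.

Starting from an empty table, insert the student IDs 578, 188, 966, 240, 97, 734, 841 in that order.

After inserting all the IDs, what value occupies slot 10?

Insert 578: h=6, slot 6 empty → index 6.
Insert 188: h=6, slot 6 occupied → index 7.
Insert 966: h=4, slot 4 empty → index 4.
Insert 240: h=6, slots 6,7 occupied → index 8.
Insert 97: h=6, slots 6,7,8 occupied → index 9.
Insert 734: h=6, slots 6,7,8,9 occupied → index 10.
Insert 841: h=9, slots 9,10 occupied → index 11.
Table: [-, -, -, -, 966, -, 578, 188, 240, 97, 734, 841, -]

734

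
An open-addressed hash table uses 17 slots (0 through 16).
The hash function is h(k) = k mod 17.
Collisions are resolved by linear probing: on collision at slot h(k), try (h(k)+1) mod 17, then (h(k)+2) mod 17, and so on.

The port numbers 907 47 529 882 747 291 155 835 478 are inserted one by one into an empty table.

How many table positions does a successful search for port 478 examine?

6

907: h=6 => slot 6
47: h=13 => slot 13
529: h=2 => slot 2
882: h=15 => slot 15
747: h=16 => slot 16
291: h=2, probe 2,3 => slot 3
155: h=2, probe 2,3,4 => slot 4
835: h=2, probe 2,3,4,5 => slot 5
478: h=2, probe 2,3,4,5,6,7 => slot 7
Table: [∅, ∅, 529, 291, 155, 835, 907, 478, ∅, ∅, ∅, ∅, ∅, 47, ∅, 882, 747]
Lookup 478: h=2, probe 2,3,4,5,6,7 → found at 7.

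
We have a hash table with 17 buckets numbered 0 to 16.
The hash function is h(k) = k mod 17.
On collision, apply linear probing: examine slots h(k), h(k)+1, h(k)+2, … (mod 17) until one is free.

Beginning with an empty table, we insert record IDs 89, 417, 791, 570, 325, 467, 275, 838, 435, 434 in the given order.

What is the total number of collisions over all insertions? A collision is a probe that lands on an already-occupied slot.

89 hashes to 4; slot 4 is free → place at 4.
417 hashes to 9; slot 9 is free → place at 9.
791 hashes to 9; 9 taken → place at 10.
570 hashes to 9; 9,10 taken → place at 11.
325 hashes to 2; slot 2 is free → place at 2.
467 hashes to 8; slot 8 is free → place at 8.
275 hashes to 3; slot 3 is free → place at 3.
838 hashes to 5; slot 5 is free → place at 5.
435 hashes to 10; 10,11 taken → place at 12.
434 hashes to 9; 9,10,11,12 taken → place at 13.
Table: [∅, ∅, 325, 275, 89, 838, ∅, ∅, 467, 417, 791, 570, 435, 434, ∅, ∅, ∅]

9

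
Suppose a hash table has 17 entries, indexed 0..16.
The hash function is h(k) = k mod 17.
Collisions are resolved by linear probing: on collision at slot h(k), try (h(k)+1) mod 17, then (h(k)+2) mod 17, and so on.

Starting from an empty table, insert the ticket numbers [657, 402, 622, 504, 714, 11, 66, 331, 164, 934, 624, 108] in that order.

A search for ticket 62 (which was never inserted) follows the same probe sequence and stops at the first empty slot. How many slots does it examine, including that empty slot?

657: h=11 -> slot 11
402: h=11, probe 11,12 -> slot 12
622: h=10 -> slot 10
504: h=11, probe 11,12,13 -> slot 13
714: h=0 -> slot 0
11: h=11, probe 11,12,13,14 -> slot 14
66: h=15 -> slot 15
331: h=8 -> slot 8
164: h=11, probe 11,12,13,14,15,16 -> slot 16
934: h=16, probe 16,0,1 -> slot 1
624: h=12, probe 12,13,14,15,16,0,1,2 -> slot 2
108: h=6 -> slot 6
Table: [714, 934, 624, _, _, _, 108, _, 331, _, 622, 657, 402, 504, 11, 66, 164]
Lookup 62: h=11, probe 11,12,13,14,15,16,0,1,2,3 → slot 3 empty, not found.

10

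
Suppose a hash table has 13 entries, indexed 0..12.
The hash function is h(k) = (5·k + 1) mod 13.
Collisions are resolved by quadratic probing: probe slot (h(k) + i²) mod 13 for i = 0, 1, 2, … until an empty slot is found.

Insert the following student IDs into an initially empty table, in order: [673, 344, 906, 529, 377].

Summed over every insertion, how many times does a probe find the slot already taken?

1

673 hashes to 12; slot 12 is free => place at 12.
344 hashes to 5; slot 5 is free => place at 5.
906 hashes to 7; slot 7 is free => place at 7.
529 hashes to 7; 7 taken => place at 8.
377 hashes to 1; slot 1 is free => place at 1.
Table: [—, 377, —, —, —, 344, —, 906, 529, —, —, —, 673]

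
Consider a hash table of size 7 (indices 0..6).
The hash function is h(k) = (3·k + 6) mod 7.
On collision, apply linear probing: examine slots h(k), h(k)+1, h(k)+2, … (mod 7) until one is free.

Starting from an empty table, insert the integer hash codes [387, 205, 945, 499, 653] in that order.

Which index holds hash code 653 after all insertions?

Insert 387: h=5, slot 5 empty → index 5.
Insert 205: h=5, slot 5 occupied → index 6.
Insert 945: h=6, slot 6 occupied → index 0.
Insert 499: h=5, slots 5,6,0 occupied → index 1.
Insert 653: h=5, slots 5,6,0,1 occupied → index 2.
Table: [945, 499, 653, -, -, 387, 205]

2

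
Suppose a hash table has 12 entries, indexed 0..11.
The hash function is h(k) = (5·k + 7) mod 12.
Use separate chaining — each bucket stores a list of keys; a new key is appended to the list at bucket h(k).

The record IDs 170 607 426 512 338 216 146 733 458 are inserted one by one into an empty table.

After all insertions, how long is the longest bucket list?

Insert 170: h=5, bucket 5 empty -> new chain.
Insert 607: h=6, bucket 6 empty -> new chain.
Insert 426: h=1, bucket 1 empty -> new chain.
Insert 512: h=11, bucket 11 empty -> new chain.
Insert 338: h=5, bucket 5 nonempty -> append to chain.
Insert 216: h=7, bucket 7 empty -> new chain.
Insert 146: h=5, bucket 5 nonempty -> append to chain.
Insert 733: h=0, bucket 0 empty -> new chain.
Insert 458: h=5, bucket 5 nonempty -> append to chain.
Final buckets:
0: 733
1: 426
2: ∅
3: ∅
4: ∅
5: 170 -> 338 -> 146 -> 458
6: 607
7: 216
8: ∅
9: ∅
10: ∅
11: 512

4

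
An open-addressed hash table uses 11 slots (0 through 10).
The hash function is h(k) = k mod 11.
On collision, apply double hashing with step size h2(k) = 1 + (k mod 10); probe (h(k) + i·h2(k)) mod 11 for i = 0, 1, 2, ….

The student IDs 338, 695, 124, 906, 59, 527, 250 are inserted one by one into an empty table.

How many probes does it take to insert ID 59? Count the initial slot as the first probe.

4

338: h=8 → slot 8
695: h=2 → slot 2
124: h=3 → slot 3
906: h=4 → slot 4
59: h=4, h2=10, probe 4,3,2,1 → slot 1
527: h=10 → slot 10
250: h=8, h2=1, probe 8,9 → slot 9
Table: [-, 59, 695, 124, 906, -, -, -, 338, 250, 527]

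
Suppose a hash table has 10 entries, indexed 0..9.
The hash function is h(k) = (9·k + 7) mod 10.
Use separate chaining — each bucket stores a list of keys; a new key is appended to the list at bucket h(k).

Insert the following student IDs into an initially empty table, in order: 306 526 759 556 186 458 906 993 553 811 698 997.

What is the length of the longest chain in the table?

306 -> bucket 1
526 -> bucket 1 (collision)
759 -> bucket 8
556 -> bucket 1 (collision)
186 -> bucket 1 (collision)
458 -> bucket 9
906 -> bucket 1 (collision)
993 -> bucket 4
553 -> bucket 4 (collision)
811 -> bucket 6
698 -> bucket 9 (collision)
997 -> bucket 0
Final buckets:
0: 997
1: 306 -> 526 -> 556 -> 186 -> 906
2: .
3: .
4: 993 -> 553
5: .
6: 811
7: .
8: 759
9: 458 -> 698

5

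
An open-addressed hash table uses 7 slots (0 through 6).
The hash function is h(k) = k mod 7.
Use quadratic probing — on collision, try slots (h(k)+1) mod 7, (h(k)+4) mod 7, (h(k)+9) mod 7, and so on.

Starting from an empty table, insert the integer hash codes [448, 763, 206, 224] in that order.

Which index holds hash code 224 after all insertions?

448 hashes to 0; slot 0 is free => place at 0.
763 hashes to 0; 0 taken => place at 1.
206 hashes to 3; slot 3 is free => place at 3.
224 hashes to 0; 0,1 taken => place at 4.
Table: [448, 763, ∅, 206, 224, ∅, ∅]

4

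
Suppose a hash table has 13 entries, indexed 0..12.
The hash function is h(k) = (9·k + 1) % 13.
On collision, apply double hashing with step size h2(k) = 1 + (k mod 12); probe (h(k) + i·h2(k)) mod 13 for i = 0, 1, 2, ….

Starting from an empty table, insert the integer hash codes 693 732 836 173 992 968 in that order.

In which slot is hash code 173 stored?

693: h=11 → slot 11
732: h=11, h2=1, probe 11,12 → slot 12
836: h=11, h2=9, probe 11,7 → slot 7
173: h=11, h2=6, probe 11,4 → slot 4
992: h=11, h2=9, probe 11,7,3 → slot 3
968: h=3, h2=9, probe 3,12,8 → slot 8
Table: [—, —, —, 992, 173, —, —, 836, 968, —, —, 693, 732]

4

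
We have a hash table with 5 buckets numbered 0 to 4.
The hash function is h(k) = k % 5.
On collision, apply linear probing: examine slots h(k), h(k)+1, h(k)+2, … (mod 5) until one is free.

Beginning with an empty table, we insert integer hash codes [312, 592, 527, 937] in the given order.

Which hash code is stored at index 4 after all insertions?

527

312 hashes to 2; slot 2 is free -> place at 2.
592 hashes to 2; 2 taken -> place at 3.
527 hashes to 2; 2,3 taken -> place at 4.
937 hashes to 2; 2,3,4 taken -> place at 0.
Table: [937, ., 312, 592, 527]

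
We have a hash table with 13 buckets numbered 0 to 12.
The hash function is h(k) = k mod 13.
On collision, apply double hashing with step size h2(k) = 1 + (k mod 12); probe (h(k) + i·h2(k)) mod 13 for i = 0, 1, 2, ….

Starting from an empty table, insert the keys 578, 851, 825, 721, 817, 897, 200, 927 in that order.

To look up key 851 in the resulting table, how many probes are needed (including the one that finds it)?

578: h=6 -> slot 6
851: h=6, h2=12, probe 6,5 -> slot 5
825: h=6, h2=10, probe 6,3 -> slot 3
721: h=6, h2=2, probe 6,8 -> slot 8
817: h=11 -> slot 11
897: h=0 -> slot 0
200: h=5, h2=9, probe 5,1 -> slot 1
927: h=4 -> slot 4
Table: [897, 200, _, 825, 927, 851, 578, _, 721, _, _, 817, _]
Lookup 851: h=6, h2=12, probe 6,5 → found at 5.

2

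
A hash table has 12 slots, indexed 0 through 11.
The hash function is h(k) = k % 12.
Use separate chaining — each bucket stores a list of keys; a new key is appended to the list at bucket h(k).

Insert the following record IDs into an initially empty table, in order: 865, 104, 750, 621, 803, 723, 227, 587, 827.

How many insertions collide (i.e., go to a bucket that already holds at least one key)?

3

Insert 865: h=1, bucket 1 empty -> new chain.
Insert 104: h=8, bucket 8 empty -> new chain.
Insert 750: h=6, bucket 6 empty -> new chain.
Insert 621: h=9, bucket 9 empty -> new chain.
Insert 803: h=11, bucket 11 empty -> new chain.
Insert 723: h=3, bucket 3 empty -> new chain.
Insert 227: h=11, bucket 11 nonempty -> append to chain.
Insert 587: h=11, bucket 11 nonempty -> append to chain.
Insert 827: h=11, bucket 11 nonempty -> append to chain.
Final buckets:
0: —
1: 865
2: —
3: 723
4: —
5: —
6: 750
7: —
8: 104
9: 621
10: —
11: 803 -> 227 -> 587 -> 827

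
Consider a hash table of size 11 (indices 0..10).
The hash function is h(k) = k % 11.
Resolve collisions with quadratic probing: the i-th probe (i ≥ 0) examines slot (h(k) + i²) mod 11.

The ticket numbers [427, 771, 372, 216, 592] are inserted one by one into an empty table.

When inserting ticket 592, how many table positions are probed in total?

Insert 427: h=9, slot 9 empty => index 9.
Insert 771: h=1, slot 1 empty => index 1.
Insert 372: h=9, slot 9 occupied => index 10.
Insert 216: h=7, slot 7 empty => index 7.
Insert 592: h=9, slots 9,10 occupied => index 2.
Table: [—, 771, 592, —, —, —, —, 216, —, 427, 372]

3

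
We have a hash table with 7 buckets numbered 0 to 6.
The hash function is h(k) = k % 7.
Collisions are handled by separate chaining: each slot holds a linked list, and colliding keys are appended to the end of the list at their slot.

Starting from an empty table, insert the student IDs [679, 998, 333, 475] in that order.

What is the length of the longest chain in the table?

2

679 -> bucket 0
998 -> bucket 4
333 -> bucket 4 (collision)
475 -> bucket 6
Final buckets:
0: 679
1: _
2: _
3: _
4: 998 -> 333
5: _
6: 475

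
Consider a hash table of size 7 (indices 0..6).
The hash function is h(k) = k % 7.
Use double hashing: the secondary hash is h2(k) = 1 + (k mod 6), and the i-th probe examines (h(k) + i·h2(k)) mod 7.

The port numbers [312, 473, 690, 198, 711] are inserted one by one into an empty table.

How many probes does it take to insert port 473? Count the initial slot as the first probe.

312 hashes to 4; slot 4 is free -> place at 4.
473 hashes to 4, h2=6; 4 taken -> place at 3.
690 hashes to 4, h2=1; 4 taken -> place at 5.
198 hashes to 2; slot 2 is free -> place at 2.
711 hashes to 4, h2=4; 4 taken -> place at 1.
Table: [., 711, 198, 473, 312, 690, .]

2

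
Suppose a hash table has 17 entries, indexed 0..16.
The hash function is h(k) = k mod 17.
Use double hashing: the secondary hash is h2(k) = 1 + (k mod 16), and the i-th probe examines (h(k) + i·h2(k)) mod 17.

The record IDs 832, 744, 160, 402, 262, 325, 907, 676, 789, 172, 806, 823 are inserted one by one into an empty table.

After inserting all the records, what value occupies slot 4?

832: h=16 -> slot 16
744: h=13 -> slot 13
160: h=7 -> slot 7
402: h=11 -> slot 11
262: h=7, h2=7, probe 7,14 -> slot 14
325: h=2 -> slot 2
907: h=6 -> slot 6
676: h=13, h2=5, probe 13,1 -> slot 1
789: h=7, h2=6, probe 7,13,2,8 -> slot 8
172: h=2, h2=13, probe 2,15 -> slot 15
806: h=7, h2=7, probe 7,14,4 -> slot 4
823: h=7, h2=8, probe 7,15,6,14,5 -> slot 5
Table: [∅, 676, 325, ∅, 806, 823, 907, 160, 789, ∅, ∅, 402, ∅, 744, 262, 172, 832]

806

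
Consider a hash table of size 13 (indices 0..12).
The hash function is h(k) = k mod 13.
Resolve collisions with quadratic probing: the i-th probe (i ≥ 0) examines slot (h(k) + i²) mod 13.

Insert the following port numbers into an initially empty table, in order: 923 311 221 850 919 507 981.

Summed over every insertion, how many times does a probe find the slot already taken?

923 hashes to 0; slot 0 is free → place at 0.
311 hashes to 12; slot 12 is free → place at 12.
221 hashes to 0; 0 taken → place at 1.
850 hashes to 5; slot 5 is free → place at 5.
919 hashes to 9; slot 9 is free → place at 9.
507 hashes to 0; 0,1 taken → place at 4.
981 hashes to 6; slot 6 is free → place at 6.
Table: [923, 221, ∅, ∅, 507, 850, 981, ∅, ∅, 919, ∅, ∅, 311]

3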